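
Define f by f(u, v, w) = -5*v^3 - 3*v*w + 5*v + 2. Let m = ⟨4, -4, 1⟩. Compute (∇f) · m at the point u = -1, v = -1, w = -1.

31

∂f/∂u = 0
∂f/∂v = -15*v^2 - 3*w + 5
∂f/∂w = -3*v
∇f at (-1, -1, -1) = (0, -7, 3)
∇f · m = (0)(4) + (-7)(-4) + (3)(1) = 31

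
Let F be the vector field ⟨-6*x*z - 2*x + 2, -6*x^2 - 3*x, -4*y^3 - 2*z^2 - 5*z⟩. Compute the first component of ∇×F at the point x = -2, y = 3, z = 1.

(∇×F)_1 = ∂F₃/∂y − ∂F₂/∂z
= -12*y^2 − (0)
= -12*y^2
At (-2, 3, 1): -108.

-108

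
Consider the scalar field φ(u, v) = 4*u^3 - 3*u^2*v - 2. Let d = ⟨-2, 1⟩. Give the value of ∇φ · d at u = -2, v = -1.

-84

∂φ/∂u = 12*u^2 - 6*u*v
∂φ/∂v = -3*u^2
∇φ at (-2, -1) = (36, -12)
∇φ · d = (36)(-2) + (-12)(1) = -84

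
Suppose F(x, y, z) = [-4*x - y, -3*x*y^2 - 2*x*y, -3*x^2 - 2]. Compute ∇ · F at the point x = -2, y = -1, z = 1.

∂F₁/∂x = -4
∂F₂/∂y = -6*x*y - 2*x
∂F₃/∂z = 0
∇·F = -6*x*y - 2*x - 4
At (-2, -1, 1): -12.

-12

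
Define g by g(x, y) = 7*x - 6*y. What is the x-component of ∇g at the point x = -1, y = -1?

7

(∇g)_1 = ∂g/∂x = 7
At (-1, -1): 7.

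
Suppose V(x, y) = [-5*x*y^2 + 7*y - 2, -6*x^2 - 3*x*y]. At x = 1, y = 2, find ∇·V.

-23

∂V₁/∂x = -5*y^2
∂V₂/∂y = -3*x
∇·V = -3*x - 5*y^2
At (1, 2): -23.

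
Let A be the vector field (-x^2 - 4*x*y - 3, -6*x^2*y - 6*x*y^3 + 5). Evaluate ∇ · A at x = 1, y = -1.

∂A₁/∂x = -2*x - 4*y
∂A₂/∂y = -6*x^2 - 18*x*y^2
∇·A = -6*x^2 - 18*x*y^2 - 2*x - 4*y
At (1, -1): -22.

-22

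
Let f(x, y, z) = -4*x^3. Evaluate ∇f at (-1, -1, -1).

(-12, 0, 0)

∂f/∂x = -12*x^2
∂f/∂y = 0
∂f/∂z = 0
∇f = (-12*x^2, 0, 0)
At (-1, -1, -1): (-12, 0, 0).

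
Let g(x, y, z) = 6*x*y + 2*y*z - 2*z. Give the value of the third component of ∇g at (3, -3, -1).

(∇g)_3 = ∂g/∂z = 2*y - 2
At (3, -3, -1): -8.

-8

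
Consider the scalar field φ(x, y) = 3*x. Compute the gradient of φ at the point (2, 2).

(3, 0)

∂φ/∂x = 3
∂φ/∂y = 0
∇φ = (3, 0)
At (2, 2): (3, 0).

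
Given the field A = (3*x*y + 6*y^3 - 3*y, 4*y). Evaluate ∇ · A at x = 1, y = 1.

∂A₁/∂x = 3*y
∂A₂/∂y = 4
∇·A = 3*y + 4
At (1, 1): 7.

7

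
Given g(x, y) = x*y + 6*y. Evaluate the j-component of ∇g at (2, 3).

(∇g)_2 = ∂g/∂y = x + 6
At (2, 3): 8.

8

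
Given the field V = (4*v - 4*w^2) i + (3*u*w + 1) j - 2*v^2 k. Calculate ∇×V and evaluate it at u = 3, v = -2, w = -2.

(∇×V)₁ = ∂V₃/∂v − ∂V₂/∂w = -3*u - 4*v
(∇×V)₂ = ∂V₁/∂w − ∂V₃/∂u = -8*w
(∇×V)₃ = ∂V₂/∂u − ∂V₁/∂v = 3*w - 4
∇×V = (-3*u - 4*v, -8*w, 3*w - 4)
At (3, -2, -2): (-1, 16, -10).

(-1, 16, -10)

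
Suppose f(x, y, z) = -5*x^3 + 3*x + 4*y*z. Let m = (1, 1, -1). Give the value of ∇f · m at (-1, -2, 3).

8

∂f/∂x = -15*x^2 + 3
∂f/∂y = 4*z
∂f/∂z = 4*y
∇f at (-1, -2, 3) = (-12, 12, -8)
∇f · m = (-12)(1) + (12)(1) + (-8)(-1) = 8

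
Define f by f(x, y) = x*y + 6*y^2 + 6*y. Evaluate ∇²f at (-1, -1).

12

∂²f/∂x² = 0
∂²f/∂y² = 12
∇²f = 12
At (-1, -1): 12.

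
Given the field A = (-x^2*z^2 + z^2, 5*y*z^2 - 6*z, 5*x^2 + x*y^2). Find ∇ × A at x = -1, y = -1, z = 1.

(∇×A)₁ = ∂A₃/∂y − ∂A₂/∂z = 2*x*y - 10*y*z + 6
(∇×A)₂ = ∂A₁/∂z − ∂A₃/∂x = -2*x^2*z - 10*x - y^2 + 2*z
(∇×A)₃ = ∂A₂/∂x − ∂A₁/∂y = 0
∇×A = (2*x*y - 10*y*z + 6, -2*x^2*z - 10*x - y^2 + 2*z, 0)
At (-1, -1, 1): (18, 9, 0).

(18, 9, 0)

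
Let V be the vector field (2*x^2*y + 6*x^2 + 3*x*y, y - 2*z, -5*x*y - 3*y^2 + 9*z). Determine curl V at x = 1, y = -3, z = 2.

(∇×V)₁ = ∂V₃/∂y − ∂V₂/∂z = -5*x - 6*y + 2
(∇×V)₂ = ∂V₁/∂z − ∂V₃/∂x = 5*y
(∇×V)₃ = ∂V₂/∂x − ∂V₁/∂y = -2*x^2 - 3*x
∇×V = (-5*x - 6*y + 2, 5*y, -2*x^2 - 3*x)
At (1, -3, 2): (15, -15, -5).

(15, -15, -5)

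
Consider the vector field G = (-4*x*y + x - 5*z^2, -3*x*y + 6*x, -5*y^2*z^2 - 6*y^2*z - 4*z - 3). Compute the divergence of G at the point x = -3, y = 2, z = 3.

∂G₁/∂x = -4*y + 1
∂G₂/∂y = -3*x
∂G₃/∂z = -10*y^2*z - 6*y^2 - 4
∇·G = -3*x - 10*y^2*z - 6*y^2 - 4*y - 3
At (-3, 2, 3): -146.

-146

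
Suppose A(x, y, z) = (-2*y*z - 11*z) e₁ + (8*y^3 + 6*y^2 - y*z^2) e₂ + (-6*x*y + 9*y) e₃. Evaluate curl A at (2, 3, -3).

(-21, 1, -6)

(∇×A)₁ = ∂A₃/∂y − ∂A₂/∂z = -6*x + 2*y*z + 9
(∇×A)₂ = ∂A₁/∂z − ∂A₃/∂x = 4*y - 11
(∇×A)₃ = ∂A₂/∂x − ∂A₁/∂y = 2*z
∇×A = (-6*x + 2*y*z + 9, 4*y - 11, 2*z)
At (2, 3, -3): (-21, 1, -6).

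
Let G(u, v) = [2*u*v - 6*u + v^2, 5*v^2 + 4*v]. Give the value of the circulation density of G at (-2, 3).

∂G₂/∂u = 0
∂G₁/∂v = 2*u + 2*v
Scalar curl = -2*u - 2*v
At (-2, 3): -2.

-2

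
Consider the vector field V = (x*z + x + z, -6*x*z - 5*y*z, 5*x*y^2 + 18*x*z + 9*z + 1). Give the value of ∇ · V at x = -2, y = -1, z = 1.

∂V₁/∂x = z + 1
∂V₂/∂y = -5*z
∂V₃/∂z = 18*x + 9
∇·V = 18*x - 4*z + 10
At (-2, -1, 1): -30.

-30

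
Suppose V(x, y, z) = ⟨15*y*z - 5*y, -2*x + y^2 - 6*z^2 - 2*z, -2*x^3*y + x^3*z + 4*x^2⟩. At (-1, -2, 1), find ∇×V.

(∇×V)₁ = ∂V₃/∂y − ∂V₂/∂z = -2*x^3 + 12*z + 2
(∇×V)₂ = ∂V₁/∂z − ∂V₃/∂x = 6*x^2*y - 3*x^2*z - 8*x + 15*y
(∇×V)₃ = ∂V₂/∂x − ∂V₁/∂y = -15*z + 3
∇×V = (-2*x^3 + 12*z + 2, 6*x^2*y - 3*x^2*z - 8*x + 15*y, -15*z + 3)
At (-1, -2, 1): (16, -37, -12).

(16, -37, -12)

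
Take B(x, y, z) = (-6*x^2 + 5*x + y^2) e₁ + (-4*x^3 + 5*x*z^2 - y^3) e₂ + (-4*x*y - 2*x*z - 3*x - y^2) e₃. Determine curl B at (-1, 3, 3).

(28, 21, 27)

(∇×B)₁ = ∂B₃/∂y − ∂B₂/∂z = -10*x*z - 4*x - 2*y
(∇×B)₂ = ∂B₁/∂z − ∂B₃/∂x = 4*y + 2*z + 3
(∇×B)₃ = ∂B₂/∂x − ∂B₁/∂y = -12*x^2 - 2*y + 5*z^2
∇×B = (-10*x*z - 4*x - 2*y, 4*y + 2*z + 3, -12*x^2 - 2*y + 5*z^2)
At (-1, 3, 3): (28, 21, 27).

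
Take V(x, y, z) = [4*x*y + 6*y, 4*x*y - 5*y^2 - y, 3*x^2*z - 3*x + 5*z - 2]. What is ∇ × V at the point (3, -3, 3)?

(0, -51, -30)

(∇×V)₁ = ∂V₃/∂y − ∂V₂/∂z = 0
(∇×V)₂ = ∂V₁/∂z − ∂V₃/∂x = -6*x*z + 3
(∇×V)₃ = ∂V₂/∂x − ∂V₁/∂y = -4*x + 4*y - 6
∇×V = (0, -6*x*z + 3, -4*x + 4*y - 6)
At (3, -3, 3): (0, -51, -30).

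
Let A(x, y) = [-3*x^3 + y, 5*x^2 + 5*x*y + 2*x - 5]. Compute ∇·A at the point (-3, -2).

∂A₁/∂x = -9*x^2
∂A₂/∂y = 5*x
∇·A = -9*x^2 + 5*x
At (-3, -2): -96.

-96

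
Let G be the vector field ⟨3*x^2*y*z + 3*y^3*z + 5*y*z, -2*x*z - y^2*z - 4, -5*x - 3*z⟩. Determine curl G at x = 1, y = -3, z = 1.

(∇×G)₁ = ∂G₃/∂y − ∂G₂/∂z = 2*x + y^2
(∇×G)₂ = ∂G₁/∂z − ∂G₃/∂x = 3*x^2*y + 3*y^3 + 5*y + 5
(∇×G)₃ = ∂G₂/∂x − ∂G₁/∂y = -3*x^2*z - 9*y^2*z - 7*z
∇×G = (2*x + y^2, 3*x^2*y + 3*y^3 + 5*y + 5, -3*x^2*z - 9*y^2*z - 7*z)
At (1, -3, 1): (11, -100, -91).

(11, -100, -91)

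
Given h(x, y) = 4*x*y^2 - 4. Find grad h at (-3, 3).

(36, -72)

∂h/∂x = 4*y^2
∂h/∂y = 8*x*y
∇h = (4*y^2, 8*x*y)
At (-3, 3): (36, -72).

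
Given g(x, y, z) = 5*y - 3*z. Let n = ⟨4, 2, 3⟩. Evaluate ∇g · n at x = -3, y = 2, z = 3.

∂g/∂x = 0
∂g/∂y = 5
∂g/∂z = -3
∇g at (-3, 2, 3) = (0, 5, -3)
∇g · n = (0)(4) + (5)(2) + (-3)(3) = 1

1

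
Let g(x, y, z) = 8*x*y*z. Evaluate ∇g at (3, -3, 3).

(-72, 72, -72)

∂g/∂x = 8*y*z
∂g/∂y = 8*x*z
∂g/∂z = 8*x*y
∇g = (8*y*z, 8*x*z, 8*x*y)
At (3, -3, 3): (-72, 72, -72).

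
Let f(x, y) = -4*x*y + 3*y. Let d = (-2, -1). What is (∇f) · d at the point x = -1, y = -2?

-23

∂f/∂x = -4*y
∂f/∂y = -4*x + 3
∇f at (-1, -2) = (8, 7)
∇f · d = (8)(-2) + (7)(-1) = -23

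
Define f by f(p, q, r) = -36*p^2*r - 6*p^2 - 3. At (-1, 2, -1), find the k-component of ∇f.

-36

(∇f)_3 = ∂f/∂r = -36*p^2
At (-1, 2, -1): -36.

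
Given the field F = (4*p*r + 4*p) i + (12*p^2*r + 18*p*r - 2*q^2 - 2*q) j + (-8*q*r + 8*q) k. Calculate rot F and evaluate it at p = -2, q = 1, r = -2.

(12, -8, 60)

(∇×F)₁ = ∂F₃/∂q − ∂F₂/∂r = -12*p^2 - 18*p - 8*r + 8
(∇×F)₂ = ∂F₁/∂r − ∂F₃/∂p = 4*p
(∇×F)₃ = ∂F₂/∂p − ∂F₁/∂q = 24*p*r + 18*r
∇×F = (-12*p^2 - 18*p - 8*r + 8, 4*p, 24*p*r + 18*r)
At (-2, 1, -2): (12, -8, 60).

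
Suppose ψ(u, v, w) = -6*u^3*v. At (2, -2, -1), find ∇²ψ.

144

∂²ψ/∂u² = -36*u*v
∂²ψ/∂v² = 0
∂²ψ/∂w² = 0
∇²ψ = -36*u*v
At (2, -2, -1): 144.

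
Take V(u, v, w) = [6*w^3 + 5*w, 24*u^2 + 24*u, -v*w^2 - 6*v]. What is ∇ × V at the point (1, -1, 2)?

(∇×V)₁ = ∂V₃/∂v − ∂V₂/∂w = -w^2 - 6
(∇×V)₂ = ∂V₁/∂w − ∂V₃/∂u = 18*w^2 + 5
(∇×V)₃ = ∂V₂/∂u − ∂V₁/∂v = 48*u + 24
∇×V = (-w^2 - 6, 18*w^2 + 5, 48*u + 24)
At (1, -1, 2): (-10, 77, 72).

(-10, 77, 72)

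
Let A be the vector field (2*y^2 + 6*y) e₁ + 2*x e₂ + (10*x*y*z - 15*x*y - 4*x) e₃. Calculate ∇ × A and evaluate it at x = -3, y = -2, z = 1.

(∇×A)₁ = ∂A₃/∂y − ∂A₂/∂z = 10*x*z - 15*x
(∇×A)₂ = ∂A₁/∂z − ∂A₃/∂x = -10*y*z + 15*y + 4
(∇×A)₃ = ∂A₂/∂x − ∂A₁/∂y = -4*y - 4
∇×A = (10*x*z - 15*x, -10*y*z + 15*y + 4, -4*y - 4)
At (-3, -2, 1): (15, -6, 4).

(15, -6, 4)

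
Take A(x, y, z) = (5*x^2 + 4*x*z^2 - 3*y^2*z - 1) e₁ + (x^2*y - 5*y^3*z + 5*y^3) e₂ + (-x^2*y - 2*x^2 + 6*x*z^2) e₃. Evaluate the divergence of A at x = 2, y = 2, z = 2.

28

∂A₁/∂x = 10*x + 4*z^2
∂A₂/∂y = x^2 - 15*y^2*z + 15*y^2
∂A₃/∂z = 12*x*z
∇·A = x^2 + 12*x*z + 10*x - 15*y^2*z + 15*y^2 + 4*z^2
At (2, 2, 2): 28.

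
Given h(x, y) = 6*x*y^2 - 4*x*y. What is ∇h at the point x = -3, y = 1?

(2, -24)

∂h/∂x = 6*y^2 - 4*y
∂h/∂y = 12*x*y - 4*x
∇h = (6*y^2 - 4*y, 12*x*y - 4*x)
At (-3, 1): (2, -24).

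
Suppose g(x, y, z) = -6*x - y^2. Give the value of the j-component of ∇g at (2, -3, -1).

6

(∇g)_2 = ∂g/∂y = -2*y
At (2, -3, -1): 6.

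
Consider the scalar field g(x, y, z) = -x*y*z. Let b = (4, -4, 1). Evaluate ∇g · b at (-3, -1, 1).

-11

∂g/∂x = -y*z
∂g/∂y = -x*z
∂g/∂z = -x*y
∇g at (-3, -1, 1) = (1, 3, -3)
∇g · b = (1)(4) + (3)(-4) + (-3)(1) = -11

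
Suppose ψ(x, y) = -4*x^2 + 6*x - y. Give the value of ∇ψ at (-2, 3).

∂ψ/∂x = -8*x + 6
∂ψ/∂y = -1
∇ψ = (-8*x + 6, -1)
At (-2, 3): (22, -1).

(22, -1)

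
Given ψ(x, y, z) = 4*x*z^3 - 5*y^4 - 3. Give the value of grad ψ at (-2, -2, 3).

∂ψ/∂x = 4*z^3
∂ψ/∂y = -20*y^3
∂ψ/∂z = 12*x*z^2
∇ψ = (4*z^3, -20*y^3, 12*x*z^2)
At (-2, -2, 3): (108, 160, -216).

(108, 160, -216)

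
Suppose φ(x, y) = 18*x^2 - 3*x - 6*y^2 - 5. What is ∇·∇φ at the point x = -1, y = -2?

24

∂²φ/∂x² = 36
∂²φ/∂y² = -12
∇²φ = 24
At (-1, -2): 24.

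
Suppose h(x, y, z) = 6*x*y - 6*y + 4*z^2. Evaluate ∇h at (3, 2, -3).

∂h/∂x = 6*y
∂h/∂y = 6*x - 6
∂h/∂z = 8*z
∇h = (6*y, 6*x - 6, 8*z)
At (3, 2, -3): (12, 12, -24).

(12, 12, -24)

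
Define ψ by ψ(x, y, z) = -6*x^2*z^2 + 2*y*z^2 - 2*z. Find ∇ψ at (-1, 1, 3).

∂ψ/∂x = -12*x*z^2
∂ψ/∂y = 2*z^2
∂ψ/∂z = -12*x^2*z + 4*y*z - 2
∇ψ = (-12*x*z^2, 2*z^2, -12*x^2*z + 4*y*z - 2)
At (-1, 1, 3): (108, 18, -26).

(108, 18, -26)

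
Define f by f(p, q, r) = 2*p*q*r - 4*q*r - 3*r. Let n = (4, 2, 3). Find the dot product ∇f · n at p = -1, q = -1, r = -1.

∂f/∂p = 2*q*r
∂f/∂q = 2*p*r - 4*r
∂f/∂r = 2*p*q - 4*q - 3
∇f at (-1, -1, -1) = (2, 6, 3)
∇f · n = (2)(4) + (6)(2) + (3)(3) = 29

29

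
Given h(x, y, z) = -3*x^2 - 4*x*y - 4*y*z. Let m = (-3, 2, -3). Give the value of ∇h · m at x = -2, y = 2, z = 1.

20

∂h/∂x = -6*x - 4*y
∂h/∂y = -4*x - 4*z
∂h/∂z = -4*y
∇h at (-2, 2, 1) = (4, 4, -8)
∇h · m = (4)(-3) + (4)(2) + (-8)(-3) = 20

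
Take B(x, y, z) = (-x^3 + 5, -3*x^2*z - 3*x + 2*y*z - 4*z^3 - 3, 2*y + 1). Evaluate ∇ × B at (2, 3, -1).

(∇×B)₁ = ∂B₃/∂y − ∂B₂/∂z = 3*x^2 - 2*y + 12*z^2 + 2
(∇×B)₂ = ∂B₁/∂z − ∂B₃/∂x = 0
(∇×B)₃ = ∂B₂/∂x − ∂B₁/∂y = -6*x*z - 3
∇×B = (3*x^2 - 2*y + 12*z^2 + 2, 0, -6*x*z - 3)
At (2, 3, -1): (20, 0, 9).

(20, 0, 9)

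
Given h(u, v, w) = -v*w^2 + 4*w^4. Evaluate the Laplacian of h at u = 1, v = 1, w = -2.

190

∂²h/∂u² = 0
∂²h/∂v² = 0
∂²h/∂w² = 2*(-v + 24*w^2)
∇²h = -2*v + 48*w^2
At (1, 1, -2): 190.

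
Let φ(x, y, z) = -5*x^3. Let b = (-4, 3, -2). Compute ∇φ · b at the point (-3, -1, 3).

540

∂φ/∂x = -15*x^2
∂φ/∂y = 0
∂φ/∂z = 0
∇φ at (-3, -1, 3) = (-135, 0, 0)
∇φ · b = (-135)(-4) + (0)(3) + (0)(-2) = 540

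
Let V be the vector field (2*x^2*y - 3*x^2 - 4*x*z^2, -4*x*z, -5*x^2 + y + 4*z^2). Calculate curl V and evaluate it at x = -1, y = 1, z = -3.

(-3, -34, 10)

(∇×V)₁ = ∂V₃/∂y − ∂V₂/∂z = 4*x + 1
(∇×V)₂ = ∂V₁/∂z − ∂V₃/∂x = -8*x*z + 10*x
(∇×V)₃ = ∂V₂/∂x − ∂V₁/∂y = -2*x^2 - 4*z
∇×V = (4*x + 1, -8*x*z + 10*x, -2*x^2 - 4*z)
At (-1, 1, -3): (-3, -34, 10).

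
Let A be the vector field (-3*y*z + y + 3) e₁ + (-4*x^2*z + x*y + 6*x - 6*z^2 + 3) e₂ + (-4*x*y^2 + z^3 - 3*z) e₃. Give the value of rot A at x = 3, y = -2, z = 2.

(108, 22, -39)

(∇×A)₁ = ∂A₃/∂y − ∂A₂/∂z = 4*x^2 - 8*x*y + 12*z
(∇×A)₂ = ∂A₁/∂z − ∂A₃/∂x = 4*y^2 - 3*y
(∇×A)₃ = ∂A₂/∂x − ∂A₁/∂y = -8*x*z + y + 3*z + 5
∇×A = (4*x^2 - 8*x*y + 12*z, 4*y^2 - 3*y, -8*x*z + y + 3*z + 5)
At (3, -2, 2): (108, 22, -39).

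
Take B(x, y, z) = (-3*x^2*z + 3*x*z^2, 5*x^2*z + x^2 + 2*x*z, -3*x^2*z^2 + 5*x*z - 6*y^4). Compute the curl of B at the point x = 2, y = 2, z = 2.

(∇×B)₁ = ∂B₃/∂y − ∂B₂/∂z = -5*x^2 - 2*x - 24*y^3
(∇×B)₂ = ∂B₁/∂z − ∂B₃/∂x = -3*x^2 + 6*x*z^2 + 6*x*z - 5*z
(∇×B)₃ = ∂B₂/∂x − ∂B₁/∂y = 10*x*z + 2*x + 2*z
∇×B = (-5*x^2 - 2*x - 24*y^3, -3*x^2 + 6*x*z^2 + 6*x*z - 5*z, 10*x*z + 2*x + 2*z)
At (2, 2, 2): (-216, 50, 48).

(-216, 50, 48)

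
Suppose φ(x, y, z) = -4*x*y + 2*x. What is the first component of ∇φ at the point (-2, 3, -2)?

(∇φ)_1 = ∂φ/∂x = -4*y + 2
At (-2, 3, -2): -10.

-10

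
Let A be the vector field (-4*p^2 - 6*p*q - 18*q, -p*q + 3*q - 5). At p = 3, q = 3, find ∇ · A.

∂A₁/∂p = -8*p - 6*q
∂A₂/∂q = -p + 3
∇·A = -9*p - 6*q + 3
At (3, 3): -42.

-42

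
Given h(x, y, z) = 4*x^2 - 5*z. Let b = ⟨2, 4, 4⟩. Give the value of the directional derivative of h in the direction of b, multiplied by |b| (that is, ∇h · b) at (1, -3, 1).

-4

∂h/∂x = 8*x
∂h/∂y = 0
∂h/∂z = -5
∇h at (1, -3, 1) = (8, 0, -5)
∇h · b = (8)(2) + (0)(4) + (-5)(4) = -4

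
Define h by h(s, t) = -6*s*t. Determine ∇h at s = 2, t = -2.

∂h/∂s = -6*t
∂h/∂t = -6*s
∇h = (-6*t, -6*s)
At (2, -2): (12, -12).

(12, -12)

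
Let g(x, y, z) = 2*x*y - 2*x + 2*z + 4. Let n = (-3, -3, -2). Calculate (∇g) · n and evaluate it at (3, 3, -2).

∂g/∂x = 2*y - 2
∂g/∂y = 2*x
∂g/∂z = 2
∇g at (3, 3, -2) = (4, 6, 2)
∇g · n = (4)(-3) + (6)(-3) + (2)(-2) = -34

-34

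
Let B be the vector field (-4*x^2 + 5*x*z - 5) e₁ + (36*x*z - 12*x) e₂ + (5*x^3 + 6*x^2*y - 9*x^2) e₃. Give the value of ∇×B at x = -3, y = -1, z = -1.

(∇×B)₁ = ∂B₃/∂y − ∂B₂/∂z = 6*x^2 - 36*x
(∇×B)₂ = ∂B₁/∂z − ∂B₃/∂x = -15*x^2 - 12*x*y + 23*x
(∇×B)₃ = ∂B₂/∂x − ∂B₁/∂y = 36*z - 12
∇×B = (6*x^2 - 36*x, -15*x^2 - 12*x*y + 23*x, 36*z - 12)
At (-3, -1, -1): (162, -240, -48).

(162, -240, -48)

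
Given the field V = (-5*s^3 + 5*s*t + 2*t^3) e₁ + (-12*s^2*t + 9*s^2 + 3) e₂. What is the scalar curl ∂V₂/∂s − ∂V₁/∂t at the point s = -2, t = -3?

-224

∂V₂/∂s = -24*s*t + 18*s
∂V₁/∂t = 5*s + 6*t^2
Scalar curl = -24*s*t + 13*s - 6*t^2
At (-2, -3): -224.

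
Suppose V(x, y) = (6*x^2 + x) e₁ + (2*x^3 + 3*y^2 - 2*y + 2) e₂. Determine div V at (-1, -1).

-19

∂V₁/∂x = 12*x + 1
∂V₂/∂y = 6*y - 2
∇·V = 12*x + 6*y - 1
At (-1, -1): -19.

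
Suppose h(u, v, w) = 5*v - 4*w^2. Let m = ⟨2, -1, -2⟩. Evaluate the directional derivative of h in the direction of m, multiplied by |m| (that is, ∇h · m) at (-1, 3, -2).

-37

∂h/∂u = 0
∂h/∂v = 5
∂h/∂w = -8*w
∇h at (-1, 3, -2) = (0, 5, 16)
∇h · m = (0)(2) + (5)(-1) + (16)(-2) = -37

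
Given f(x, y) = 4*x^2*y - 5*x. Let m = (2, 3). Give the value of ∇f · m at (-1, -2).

34

∂f/∂x = 8*x*y - 5
∂f/∂y = 4*x^2
∇f at (-1, -2) = (11, 4)
∇f · m = (11)(2) + (4)(3) = 34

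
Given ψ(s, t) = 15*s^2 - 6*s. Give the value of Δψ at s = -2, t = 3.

30

∂²ψ/∂s² = 30
∂²ψ/∂t² = 0
∇²ψ = 30
At (-2, 3): 30.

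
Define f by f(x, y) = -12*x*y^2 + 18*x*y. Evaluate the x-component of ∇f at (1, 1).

(∇f)_1 = ∂f/∂x = -12*y^2 + 18*y
At (1, 1): 6.

6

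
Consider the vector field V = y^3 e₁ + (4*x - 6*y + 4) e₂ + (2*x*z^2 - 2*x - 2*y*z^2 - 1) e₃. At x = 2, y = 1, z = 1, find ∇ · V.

∂V₁/∂x = 0
∂V₂/∂y = -6
∂V₃/∂z = 4*x*z - 4*y*z
∇·V = 4*x*z - 4*y*z - 6
At (2, 1, 1): -2.

-2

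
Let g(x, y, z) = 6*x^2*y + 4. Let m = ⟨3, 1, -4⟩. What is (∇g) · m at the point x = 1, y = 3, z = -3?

114

∂g/∂x = 12*x*y
∂g/∂y = 6*x^2
∂g/∂z = 0
∇g at (1, 3, -3) = (36, 6, 0)
∇g · m = (36)(3) + (6)(1) + (0)(-4) = 114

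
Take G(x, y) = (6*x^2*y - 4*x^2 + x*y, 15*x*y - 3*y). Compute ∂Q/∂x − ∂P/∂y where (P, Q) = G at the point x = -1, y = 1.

10

∂G₂/∂x = 15*y
∂G₁/∂y = 6*x^2 + x
Scalar curl = -6*x^2 - x + 15*y
At (-1, 1): 10.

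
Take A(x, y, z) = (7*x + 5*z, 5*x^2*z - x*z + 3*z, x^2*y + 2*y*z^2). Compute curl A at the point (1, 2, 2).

(∇×A)₁ = ∂A₃/∂y − ∂A₂/∂z = -4*x^2 + x + 2*z^2 - 3
(∇×A)₂ = ∂A₁/∂z − ∂A₃/∂x = -2*x*y + 5
(∇×A)₃ = ∂A₂/∂x − ∂A₁/∂y = 10*x*z - z
∇×A = (-4*x^2 + x + 2*z^2 - 3, -2*x*y + 5, 10*x*z - z)
At (1, 2, 2): (2, 1, 18).

(2, 1, 18)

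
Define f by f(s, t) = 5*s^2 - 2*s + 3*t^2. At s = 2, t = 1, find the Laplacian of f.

16

∂²f/∂s² = 10
∂²f/∂t² = 6
∇²f = 16
At (2, 1): 16.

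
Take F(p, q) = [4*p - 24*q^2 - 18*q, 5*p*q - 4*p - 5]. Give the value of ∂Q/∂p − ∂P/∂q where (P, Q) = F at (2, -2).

∂F₂/∂p = 5*q - 4
∂F₁/∂q = -48*q - 18
Scalar curl = 53*q + 14
At (2, -2): -92.

-92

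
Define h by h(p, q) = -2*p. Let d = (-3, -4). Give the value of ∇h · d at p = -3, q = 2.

6

∂h/∂p = -2
∂h/∂q = 0
∇h at (-3, 2) = (-2, 0)
∇h · d = (-2)(-3) + (0)(-4) = 6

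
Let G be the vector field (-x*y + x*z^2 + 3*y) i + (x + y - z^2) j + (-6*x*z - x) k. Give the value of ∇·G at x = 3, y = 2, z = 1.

∂G₁/∂x = -y + z^2
∂G₂/∂y = 1
∂G₃/∂z = -6*x
∇·G = -6*x - y + z^2 + 1
At (3, 2, 1): -18.

-18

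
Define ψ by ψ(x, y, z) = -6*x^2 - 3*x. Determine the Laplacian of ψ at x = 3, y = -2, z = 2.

-12

∂²ψ/∂x² = -12
∂²ψ/∂y² = 0
∂²ψ/∂z² = 0
∇²ψ = -12
At (3, -2, 2): -12.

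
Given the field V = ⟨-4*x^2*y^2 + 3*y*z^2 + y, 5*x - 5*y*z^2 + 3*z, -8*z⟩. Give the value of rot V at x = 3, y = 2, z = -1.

(-23, -12, 145)

(∇×V)₁ = ∂V₃/∂y − ∂V₂/∂z = 10*y*z - 3
(∇×V)₂ = ∂V₁/∂z − ∂V₃/∂x = 6*y*z
(∇×V)₃ = ∂V₂/∂x − ∂V₁/∂y = 8*x^2*y - 3*z^2 + 4
∇×V = (10*y*z - 3, 6*y*z, 8*x^2*y - 3*z^2 + 4)
At (3, 2, -1): (-23, -12, 145).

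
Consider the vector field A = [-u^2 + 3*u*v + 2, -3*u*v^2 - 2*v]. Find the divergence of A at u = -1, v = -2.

∂A₁/∂u = -2*u + 3*v
∂A₂/∂v = -6*u*v - 2
∇·A = -6*u*v - 2*u + 3*v - 2
At (-1, -2): -18.

-18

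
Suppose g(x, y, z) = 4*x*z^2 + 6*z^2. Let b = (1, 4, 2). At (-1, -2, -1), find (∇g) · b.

∂g/∂x = 4*z^2
∂g/∂y = 0
∂g/∂z = 8*x*z + 12*z
∇g at (-1, -2, -1) = (4, 0, -4)
∇g · b = (4)(1) + (0)(4) + (-4)(2) = -4

-4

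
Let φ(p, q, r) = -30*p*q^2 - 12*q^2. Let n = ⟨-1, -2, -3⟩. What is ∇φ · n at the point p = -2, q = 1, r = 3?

∂φ/∂p = -30*q^2
∂φ/∂q = -60*p*q - 24*q
∂φ/∂r = 0
∇φ at (-2, 1, 3) = (-30, 96, 0)
∇φ · n = (-30)(-1) + (96)(-2) + (0)(-3) = -162

-162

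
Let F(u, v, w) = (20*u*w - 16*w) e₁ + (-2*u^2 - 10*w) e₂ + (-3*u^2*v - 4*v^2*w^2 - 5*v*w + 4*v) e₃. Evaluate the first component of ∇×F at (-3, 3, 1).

(∇×F)_1 = ∂F₃/∂v − ∂F₂/∂w
= -3*u^2 - 8*v*w^2 - 5*w + 4 − (-10)
= -3*u^2 - 8*v*w^2 - 5*w + 14
At (-3, 3, 1): -42.

-42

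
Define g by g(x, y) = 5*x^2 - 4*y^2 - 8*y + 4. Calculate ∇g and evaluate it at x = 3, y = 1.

∂g/∂x = 10*x
∂g/∂y = -8*y - 8
∇g = (10*x, -8*y - 8)
At (3, 1): (30, -16).

(30, -16)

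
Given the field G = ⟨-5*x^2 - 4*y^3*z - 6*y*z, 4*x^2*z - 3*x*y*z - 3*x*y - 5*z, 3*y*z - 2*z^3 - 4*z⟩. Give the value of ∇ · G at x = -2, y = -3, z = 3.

-23

∂G₁/∂x = -10*x
∂G₂/∂y = -3*x*z - 3*x
∂G₃/∂z = 3*y - 6*z^2 - 4
∇·G = -3*x*z - 13*x + 3*y - 6*z^2 - 4
At (-2, -3, 3): -23.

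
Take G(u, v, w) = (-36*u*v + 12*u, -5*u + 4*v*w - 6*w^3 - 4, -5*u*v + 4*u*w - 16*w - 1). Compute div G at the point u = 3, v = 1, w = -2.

-36

∂G₁/∂u = -36*v + 12
∂G₂/∂v = 4*w
∂G₃/∂w = 4*u - 16
∇·G = 4*u - 36*v + 4*w - 4
At (3, 1, -2): -36.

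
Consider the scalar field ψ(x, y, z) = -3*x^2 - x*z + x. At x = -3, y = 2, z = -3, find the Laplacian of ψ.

∂²ψ/∂x² = -6
∂²ψ/∂y² = 0
∂²ψ/∂z² = 0
∇²ψ = -6
At (-3, 2, -3): -6.

-6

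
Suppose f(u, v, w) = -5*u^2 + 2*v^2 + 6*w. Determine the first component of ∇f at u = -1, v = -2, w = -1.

(∇f)_1 = ∂f/∂u = -10*u
At (-1, -2, -1): 10.

10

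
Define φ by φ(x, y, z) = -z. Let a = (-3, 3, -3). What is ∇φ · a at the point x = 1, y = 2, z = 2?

∂φ/∂x = 0
∂φ/∂y = 0
∂φ/∂z = -1
∇φ at (1, 2, 2) = (0, 0, -1)
∇φ · a = (0)(-3) + (0)(3) + (-1)(-3) = 3

3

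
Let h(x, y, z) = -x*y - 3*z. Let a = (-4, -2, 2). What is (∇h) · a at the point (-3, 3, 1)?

0

∂h/∂x = -y
∂h/∂y = -x
∂h/∂z = -3
∇h at (-3, 3, 1) = (-3, 3, -3)
∇h · a = (-3)(-4) + (3)(-2) + (-3)(2) = 0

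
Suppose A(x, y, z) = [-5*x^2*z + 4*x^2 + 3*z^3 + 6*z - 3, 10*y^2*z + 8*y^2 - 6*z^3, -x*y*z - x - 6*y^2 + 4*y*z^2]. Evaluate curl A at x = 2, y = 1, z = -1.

(∇×A)₁ = ∂A₃/∂y − ∂A₂/∂z = -x*z - 10*y^2 - 12*y + 22*z^2
(∇×A)₂ = ∂A₁/∂z − ∂A₃/∂x = -5*x^2 + y*z + 9*z^2 + 7
(∇×A)₃ = ∂A₂/∂x − ∂A₁/∂y = 0
∇×A = (-x*z - 10*y^2 - 12*y + 22*z^2, -5*x^2 + y*z + 9*z^2 + 7, 0)
At (2, 1, -1): (2, -5, 0).

(2, -5, 0)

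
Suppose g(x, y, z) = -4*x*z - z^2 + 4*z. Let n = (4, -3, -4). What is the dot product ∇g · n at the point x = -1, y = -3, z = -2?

-16

∂g/∂x = -4*z
∂g/∂y = 0
∂g/∂z = -4*x - 2*z + 4
∇g at (-1, -3, -2) = (8, 0, 12)
∇g · n = (8)(4) + (0)(-3) + (12)(-4) = -16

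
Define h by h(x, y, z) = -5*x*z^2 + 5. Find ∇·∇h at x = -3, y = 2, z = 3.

30

∂²h/∂x² = 0
∂²h/∂y² = 0
∂²h/∂z² = -10*x
∇²h = -10*x
At (-3, 2, 3): 30.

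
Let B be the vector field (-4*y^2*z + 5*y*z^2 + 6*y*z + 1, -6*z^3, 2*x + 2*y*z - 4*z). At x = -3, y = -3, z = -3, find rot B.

(∇×B)₁ = ∂B₃/∂y − ∂B₂/∂z = 18*z^2 + 2*z
(∇×B)₂ = ∂B₁/∂z − ∂B₃/∂x = -4*y^2 + 10*y*z + 6*y - 2
(∇×B)₃ = ∂B₂/∂x − ∂B₁/∂y = 8*y*z - 5*z^2 - 6*z
∇×B = (18*z^2 + 2*z, -4*y^2 + 10*y*z + 6*y - 2, 8*y*z - 5*z^2 - 6*z)
At (-3, -3, -3): (156, 34, 45).

(156, 34, 45)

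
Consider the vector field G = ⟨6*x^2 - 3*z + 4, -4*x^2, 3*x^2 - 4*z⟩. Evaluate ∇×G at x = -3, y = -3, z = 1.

(0, 15, 24)

(∇×G)₁ = ∂G₃/∂y − ∂G₂/∂z = 0
(∇×G)₂ = ∂G₁/∂z − ∂G₃/∂x = -6*x - 3
(∇×G)₃ = ∂G₂/∂x − ∂G₁/∂y = -8*x
∇×G = (0, -6*x - 3, -8*x)
At (-3, -3, 1): (0, 15, 24).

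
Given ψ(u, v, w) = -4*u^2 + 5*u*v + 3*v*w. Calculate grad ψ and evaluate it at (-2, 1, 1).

(21, -7, 3)

∂ψ/∂u = -8*u + 5*v
∂ψ/∂v = 5*u + 3*w
∂ψ/∂w = 3*v
∇ψ = (-8*u + 5*v, 5*u + 3*w, 3*v)
At (-2, 1, 1): (21, -7, 3).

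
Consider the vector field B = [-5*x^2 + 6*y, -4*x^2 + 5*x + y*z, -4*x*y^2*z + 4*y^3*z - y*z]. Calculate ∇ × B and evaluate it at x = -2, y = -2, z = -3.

(∇×B)₁ = ∂B₃/∂y − ∂B₂/∂z = -8*x*y*z + 12*y^2*z - y - z
(∇×B)₂ = ∂B₁/∂z − ∂B₃/∂x = 4*y^2*z
(∇×B)₃ = ∂B₂/∂x − ∂B₁/∂y = -8*x - 1
∇×B = (-8*x*y*z + 12*y^2*z - y - z, 4*y^2*z, -8*x - 1)
At (-2, -2, -3): (-43, -48, 15).

(-43, -48, 15)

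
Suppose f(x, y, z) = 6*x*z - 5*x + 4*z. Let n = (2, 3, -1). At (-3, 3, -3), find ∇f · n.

-32

∂f/∂x = 6*z - 5
∂f/∂y = 0
∂f/∂z = 6*x + 4
∇f at (-3, 3, -3) = (-23, 0, -14)
∇f · n = (-23)(2) + (0)(3) + (-14)(-1) = -32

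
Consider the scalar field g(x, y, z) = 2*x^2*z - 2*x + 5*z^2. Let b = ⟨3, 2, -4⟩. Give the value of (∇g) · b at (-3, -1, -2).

74

∂g/∂x = 4*x*z - 2
∂g/∂y = 0
∂g/∂z = 2*x^2 + 10*z
∇g at (-3, -1, -2) = (22, 0, -2)
∇g · b = (22)(3) + (0)(2) + (-2)(-4) = 74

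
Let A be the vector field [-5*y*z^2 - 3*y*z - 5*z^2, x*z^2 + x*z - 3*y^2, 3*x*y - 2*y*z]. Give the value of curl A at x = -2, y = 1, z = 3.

(∇×A)₁ = ∂A₃/∂y − ∂A₂/∂z = -2*x*z + 2*x - 2*z
(∇×A)₂ = ∂A₁/∂z − ∂A₃/∂x = -10*y*z - 6*y - 10*z
(∇×A)₃ = ∂A₂/∂x − ∂A₁/∂y = 6*z^2 + 4*z
∇×A = (-2*x*z + 2*x - 2*z, -10*y*z - 6*y - 10*z, 6*z^2 + 4*z)
At (-2, 1, 3): (2, -66, 66).

(2, -66, 66)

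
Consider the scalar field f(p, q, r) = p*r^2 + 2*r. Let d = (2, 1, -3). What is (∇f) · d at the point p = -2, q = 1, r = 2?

∂f/∂p = r^2
∂f/∂q = 0
∂f/∂r = 2*p*r + 2
∇f at (-2, 1, 2) = (4, 0, -6)
∇f · d = (4)(2) + (0)(1) + (-6)(-3) = 26

26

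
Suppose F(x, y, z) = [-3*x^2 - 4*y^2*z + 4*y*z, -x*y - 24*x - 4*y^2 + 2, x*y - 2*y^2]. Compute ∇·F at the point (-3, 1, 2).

∂F₁/∂x = -6*x
∂F₂/∂y = -x - 8*y
∂F₃/∂z = 0
∇·F = -7*x - 8*y
At (-3, 1, 2): 13.

13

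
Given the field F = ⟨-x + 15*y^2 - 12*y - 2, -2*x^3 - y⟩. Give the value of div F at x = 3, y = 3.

-2

∂F₁/∂x = -1
∂F₂/∂y = -1
∇·F = -2
At (3, 3): -2.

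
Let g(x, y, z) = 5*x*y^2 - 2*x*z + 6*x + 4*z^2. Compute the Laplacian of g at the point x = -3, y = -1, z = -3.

∂²g/∂x² = 0
∂²g/∂y² = 10*x
∂²g/∂z² = 8
∇²g = 10*x + 8
At (-3, -1, -3): -22.

-22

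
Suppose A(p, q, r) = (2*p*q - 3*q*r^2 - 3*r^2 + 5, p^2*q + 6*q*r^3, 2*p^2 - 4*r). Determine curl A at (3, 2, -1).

(∇×A)₁ = ∂A₃/∂q − ∂A₂/∂r = -18*q*r^2
(∇×A)₂ = ∂A₁/∂r − ∂A₃/∂p = -4*p - 6*q*r - 6*r
(∇×A)₃ = ∂A₂/∂p − ∂A₁/∂q = 2*p*q - 2*p + 3*r^2
∇×A = (-18*q*r^2, -4*p - 6*q*r - 6*r, 2*p*q - 2*p + 3*r^2)
At (3, 2, -1): (-36, 6, 9).

(-36, 6, 9)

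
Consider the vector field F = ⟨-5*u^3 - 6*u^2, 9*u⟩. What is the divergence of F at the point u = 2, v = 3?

-84

∂F₁/∂u = -15*u^2 - 12*u
∂F₂/∂v = 0
∇·F = -15*u^2 - 12*u
At (2, 3): -84.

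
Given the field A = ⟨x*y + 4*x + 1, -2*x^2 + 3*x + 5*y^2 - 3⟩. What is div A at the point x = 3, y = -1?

∂A₁/∂x = y + 4
∂A₂/∂y = 10*y
∇·A = 11*y + 4
At (3, -1): -7.

-7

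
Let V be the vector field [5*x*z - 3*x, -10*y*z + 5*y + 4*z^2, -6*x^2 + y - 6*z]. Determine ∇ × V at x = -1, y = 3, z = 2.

(∇×V)₁ = ∂V₃/∂y − ∂V₂/∂z = 10*y - 8*z + 1
(∇×V)₂ = ∂V₁/∂z − ∂V₃/∂x = 17*x
(∇×V)₃ = ∂V₂/∂x − ∂V₁/∂y = 0
∇×V = (10*y - 8*z + 1, 17*x, 0)
At (-1, 3, 2): (15, -17, 0).

(15, -17, 0)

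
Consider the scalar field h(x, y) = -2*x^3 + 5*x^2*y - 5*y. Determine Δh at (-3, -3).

6

∂²h/∂x² = 2*(-6*x + 5*y)
∂²h/∂y² = 0
∇²h = -12*x + 10*y
At (-3, -3): 6.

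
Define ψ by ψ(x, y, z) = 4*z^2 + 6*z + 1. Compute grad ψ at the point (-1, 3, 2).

∂ψ/∂x = 0
∂ψ/∂y = 0
∂ψ/∂z = 8*z + 6
∇ψ = (0, 0, 8*z + 6)
At (-1, 3, 2): (0, 0, 22).

(0, 0, 22)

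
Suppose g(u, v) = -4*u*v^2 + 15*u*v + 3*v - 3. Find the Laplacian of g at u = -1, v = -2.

∂²g/∂u² = 0
∂²g/∂v² = -8*u
∇²g = -8*u
At (-1, -2): 8.

8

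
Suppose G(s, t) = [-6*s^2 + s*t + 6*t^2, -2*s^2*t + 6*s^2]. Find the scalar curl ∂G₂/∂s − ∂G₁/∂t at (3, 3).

-39

∂G₂/∂s = -4*s*t + 12*s
∂G₁/∂t = s + 12*t
Scalar curl = -4*s*t + 11*s - 12*t
At (3, 3): -39.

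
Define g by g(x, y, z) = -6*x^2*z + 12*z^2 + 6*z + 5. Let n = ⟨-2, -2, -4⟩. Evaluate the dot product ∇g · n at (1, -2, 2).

∂g/∂x = -12*x*z
∂g/∂y = 0
∂g/∂z = -6*x^2 + 24*z + 6
∇g at (1, -2, 2) = (-24, 0, 48)
∇g · n = (-24)(-2) + (0)(-2) + (48)(-4) = -144

-144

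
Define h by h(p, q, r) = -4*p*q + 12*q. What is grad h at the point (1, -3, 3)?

(12, 8, 0)

∂h/∂p = -4*q
∂h/∂q = -4*p + 12
∂h/∂r = 0
∇h = (-4*q, -4*p + 12, 0)
At (1, -3, 3): (12, 8, 0).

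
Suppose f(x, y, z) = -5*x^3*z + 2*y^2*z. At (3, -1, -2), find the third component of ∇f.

(∇f)_3 = ∂f/∂z = -5*x^3 + 2*y^2
At (3, -1, -2): -133.

-133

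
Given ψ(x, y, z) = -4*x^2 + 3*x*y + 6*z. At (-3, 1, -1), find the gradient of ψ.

(27, -9, 6)

∂ψ/∂x = -8*x + 3*y
∂ψ/∂y = 3*x
∂ψ/∂z = 6
∇ψ = (-8*x + 3*y, 3*x, 6)
At (-3, 1, -1): (27, -9, 6).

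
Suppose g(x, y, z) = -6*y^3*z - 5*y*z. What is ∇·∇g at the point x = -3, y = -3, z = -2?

-216

∂²g/∂x² = 0
∂²g/∂y² = -36*y*z
∂²g/∂z² = 0
∇²g = -36*y*z
At (-3, -3, -2): -216.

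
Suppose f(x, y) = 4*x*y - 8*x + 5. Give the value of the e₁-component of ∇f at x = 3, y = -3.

-20

(∇f)_1 = ∂f/∂x = 4*y - 8
At (3, -3): -20.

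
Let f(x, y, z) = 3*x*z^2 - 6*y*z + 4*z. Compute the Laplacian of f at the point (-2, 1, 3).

-12

∂²f/∂x² = 0
∂²f/∂y² = 0
∂²f/∂z² = 6*x
∇²f = 6*x
At (-2, 1, 3): -12.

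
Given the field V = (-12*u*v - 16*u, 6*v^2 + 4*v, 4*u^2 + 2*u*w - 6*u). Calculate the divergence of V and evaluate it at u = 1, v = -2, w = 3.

-10

∂V₁/∂u = -12*v - 16
∂V₂/∂v = 12*v + 4
∂V₃/∂w = 2*u
∇·V = 2*u - 12
At (1, -2, 3): -10.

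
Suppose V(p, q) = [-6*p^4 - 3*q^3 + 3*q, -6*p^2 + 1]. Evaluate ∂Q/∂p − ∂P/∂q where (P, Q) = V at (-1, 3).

90

∂V₂/∂p = -12*p
∂V₁/∂q = -9*q^2 + 3
Scalar curl = -12*p + 9*q^2 - 3
At (-1, 3): 90.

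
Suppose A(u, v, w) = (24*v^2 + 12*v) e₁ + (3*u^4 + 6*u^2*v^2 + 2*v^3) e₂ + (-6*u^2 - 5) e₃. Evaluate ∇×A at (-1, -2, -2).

(∇×A)₁ = ∂A₃/∂v − ∂A₂/∂w = 0
(∇×A)₂ = ∂A₁/∂w − ∂A₃/∂u = 12*u
(∇×A)₃ = ∂A₂/∂u − ∂A₁/∂v = 12*u^3 + 12*u*v^2 - 48*v - 12
∇×A = (0, 12*u, 12*u^3 + 12*u*v^2 - 48*v - 12)
At (-1, -2, -2): (0, -12, 24).

(0, -12, 24)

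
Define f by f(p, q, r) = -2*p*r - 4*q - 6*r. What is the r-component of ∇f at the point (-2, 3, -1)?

-2

(∇f)_3 = ∂f/∂r = -2*p - 6
At (-2, 3, -1): -2.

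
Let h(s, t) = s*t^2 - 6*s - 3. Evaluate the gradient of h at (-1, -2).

∂h/∂s = t^2 - 6
∂h/∂t = 2*s*t
∇h = (t^2 - 6, 2*s*t)
At (-1, -2): (-2, 4).

(-2, 4)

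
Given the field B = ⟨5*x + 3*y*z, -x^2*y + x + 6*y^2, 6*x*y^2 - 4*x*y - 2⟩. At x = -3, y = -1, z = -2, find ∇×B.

(∇×B)₁ = ∂B₃/∂y − ∂B₂/∂z = 12*x*y - 4*x
(∇×B)₂ = ∂B₁/∂z − ∂B₃/∂x = -6*y^2 + 7*y
(∇×B)₃ = ∂B₂/∂x − ∂B₁/∂y = -2*x*y - 3*z + 1
∇×B = (12*x*y - 4*x, -6*y^2 + 7*y, -2*x*y - 3*z + 1)
At (-3, -1, -2): (48, -13, 1).

(48, -13, 1)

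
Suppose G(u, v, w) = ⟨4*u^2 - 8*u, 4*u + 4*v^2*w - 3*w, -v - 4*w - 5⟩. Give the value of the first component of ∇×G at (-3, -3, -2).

(∇×G)_1 = ∂G₃/∂v − ∂G₂/∂w
= -1 − (4*v^2 - 3)
= -4*v^2 + 2
At (-3, -3, -2): -34.

-34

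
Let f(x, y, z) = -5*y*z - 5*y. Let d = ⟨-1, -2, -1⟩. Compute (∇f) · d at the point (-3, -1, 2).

∂f/∂x = 0
∂f/∂y = -5*z - 5
∂f/∂z = -5*y
∇f at (-3, -1, 2) = (0, -15, 5)
∇f · d = (0)(-1) + (-15)(-2) + (5)(-1) = 25

25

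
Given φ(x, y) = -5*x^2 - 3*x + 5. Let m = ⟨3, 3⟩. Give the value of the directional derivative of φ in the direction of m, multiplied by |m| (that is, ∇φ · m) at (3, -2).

-99

∂φ/∂x = -10*x - 3
∂φ/∂y = 0
∇φ at (3, -2) = (-33, 0)
∇φ · m = (-33)(3) + (0)(3) = -99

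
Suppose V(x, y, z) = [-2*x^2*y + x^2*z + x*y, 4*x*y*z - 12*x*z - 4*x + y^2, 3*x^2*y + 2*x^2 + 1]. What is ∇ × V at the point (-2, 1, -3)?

(-4, 24, 30)

(∇×V)₁ = ∂V₃/∂y − ∂V₂/∂z = 3*x^2 - 4*x*y + 12*x
(∇×V)₂ = ∂V₁/∂z − ∂V₃/∂x = x^2 - 6*x*y - 4*x
(∇×V)₃ = ∂V₂/∂x − ∂V₁/∂y = 2*x^2 - x + 4*y*z - 12*z - 4
∇×V = (3*x^2 - 4*x*y + 12*x, x^2 - 6*x*y - 4*x, 2*x^2 - x + 4*y*z - 12*z - 4)
At (-2, 1, -3): (-4, 24, 30).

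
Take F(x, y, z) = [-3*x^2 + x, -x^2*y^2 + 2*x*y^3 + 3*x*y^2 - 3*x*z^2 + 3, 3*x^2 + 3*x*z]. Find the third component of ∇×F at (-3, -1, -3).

-20

(∇×F)_3 = ∂F₂/∂x − ∂F₁/∂y
= -2*x*y^2 + 2*y^3 + 3*y^2 - 3*z^2 − (0)
= -2*x*y^2 + 2*y^3 + 3*y^2 - 3*z^2
At (-3, -1, -3): -20.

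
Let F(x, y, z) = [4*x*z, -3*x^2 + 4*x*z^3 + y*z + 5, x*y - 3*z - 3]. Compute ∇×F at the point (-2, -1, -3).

(∇×F)₁ = ∂F₃/∂y − ∂F₂/∂z = -12*x*z^2 + x - y
(∇×F)₂ = ∂F₁/∂z − ∂F₃/∂x = 4*x - y
(∇×F)₃ = ∂F₂/∂x − ∂F₁/∂y = -6*x + 4*z^3
∇×F = (-12*x*z^2 + x - y, 4*x - y, -6*x + 4*z^3)
At (-2, -1, -3): (215, -7, -96).

(215, -7, -96)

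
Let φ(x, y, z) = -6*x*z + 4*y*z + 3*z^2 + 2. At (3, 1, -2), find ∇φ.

∂φ/∂x = -6*z
∂φ/∂y = 4*z
∂φ/∂z = -6*x + 4*y + 6*z
∇φ = (-6*z, 4*z, -6*x + 4*y + 6*z)
At (3, 1, -2): (12, -8, -26).

(12, -8, -26)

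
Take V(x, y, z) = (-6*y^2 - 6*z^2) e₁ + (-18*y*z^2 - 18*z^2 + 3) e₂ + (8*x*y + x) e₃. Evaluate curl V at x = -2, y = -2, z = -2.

(∇×V)₁ = ∂V₃/∂y − ∂V₂/∂z = 8*x + 36*y*z + 36*z
(∇×V)₂ = ∂V₁/∂z − ∂V₃/∂x = -8*y - 12*z - 1
(∇×V)₃ = ∂V₂/∂x − ∂V₁/∂y = 12*y
∇×V = (8*x + 36*y*z + 36*z, -8*y - 12*z - 1, 12*y)
At (-2, -2, -2): (56, 39, -24).

(56, 39, -24)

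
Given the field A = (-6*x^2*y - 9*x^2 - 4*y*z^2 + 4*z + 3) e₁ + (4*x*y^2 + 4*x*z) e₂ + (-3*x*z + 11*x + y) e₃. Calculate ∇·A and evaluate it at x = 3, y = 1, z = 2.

-75

∂A₁/∂x = -12*x*y - 18*x
∂A₂/∂y = 8*x*y
∂A₃/∂z = -3*x
∇·A = -4*x*y - 21*x
At (3, 1, 2): -75.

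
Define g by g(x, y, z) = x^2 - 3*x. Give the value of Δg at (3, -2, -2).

2

∂²g/∂x² = 2
∂²g/∂y² = 0
∂²g/∂z² = 0
∇²g = 2
At (3, -2, -2): 2.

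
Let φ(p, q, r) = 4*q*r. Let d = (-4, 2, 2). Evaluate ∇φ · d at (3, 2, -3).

-8

∂φ/∂p = 0
∂φ/∂q = 4*r
∂φ/∂r = 4*q
∇φ at (3, 2, -3) = (0, -12, 8)
∇φ · d = (0)(-4) + (-12)(2) + (8)(2) = -8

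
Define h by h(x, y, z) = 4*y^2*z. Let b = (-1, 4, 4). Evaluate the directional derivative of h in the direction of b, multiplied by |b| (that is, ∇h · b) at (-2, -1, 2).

-48

∂h/∂x = 0
∂h/∂y = 8*y*z
∂h/∂z = 4*y^2
∇h at (-2, -1, 2) = (0, -16, 4)
∇h · b = (0)(-1) + (-16)(4) + (4)(4) = -48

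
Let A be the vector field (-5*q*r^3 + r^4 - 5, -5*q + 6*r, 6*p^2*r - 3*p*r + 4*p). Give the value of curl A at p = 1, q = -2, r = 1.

(∇×A)₁ = ∂A₃/∂q − ∂A₂/∂r = -6
(∇×A)₂ = ∂A₁/∂r − ∂A₃/∂p = -12*p*r - 15*q*r^2 + 4*r^3 + 3*r - 4
(∇×A)₃ = ∂A₂/∂p − ∂A₁/∂q = 5*r^3
∇×A = (-6, -12*p*r - 15*q*r^2 + 4*r^3 + 3*r - 4, 5*r^3)
At (1, -2, 1): (-6, 21, 5).

(-6, 21, 5)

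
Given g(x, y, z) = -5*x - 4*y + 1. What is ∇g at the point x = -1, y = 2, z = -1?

∂g/∂x = -5
∂g/∂y = -4
∂g/∂z = 0
∇g = (-5, -4, 0)
At (-1, 2, -1): (-5, -4, 0).

(-5, -4, 0)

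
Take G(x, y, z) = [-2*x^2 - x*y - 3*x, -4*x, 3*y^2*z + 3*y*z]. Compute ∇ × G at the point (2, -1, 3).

(-9, 0, -2)

(∇×G)₁ = ∂G₃/∂y − ∂G₂/∂z = 6*y*z + 3*z
(∇×G)₂ = ∂G₁/∂z − ∂G₃/∂x = 0
(∇×G)₃ = ∂G₂/∂x − ∂G₁/∂y = x - 4
∇×G = (6*y*z + 3*z, 0, x - 4)
At (2, -1, 3): (-9, 0, -2).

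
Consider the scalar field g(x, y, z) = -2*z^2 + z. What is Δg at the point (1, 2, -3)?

-4

∂²g/∂x² = 0
∂²g/∂y² = 0
∂²g/∂z² = -4
∇²g = -4
At (1, 2, -3): -4.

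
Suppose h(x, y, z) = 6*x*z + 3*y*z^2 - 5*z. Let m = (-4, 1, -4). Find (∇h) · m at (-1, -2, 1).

∂h/∂x = 6*z
∂h/∂y = 3*z^2
∂h/∂z = 6*x + 6*y*z - 5
∇h at (-1, -2, 1) = (6, 3, -23)
∇h · m = (6)(-4) + (3)(1) + (-23)(-4) = 71

71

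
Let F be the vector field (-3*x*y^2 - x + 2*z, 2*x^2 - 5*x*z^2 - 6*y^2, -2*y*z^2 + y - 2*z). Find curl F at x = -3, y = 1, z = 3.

(∇×F)₁ = ∂F₃/∂y − ∂F₂/∂z = 10*x*z - 2*z^2 + 1
(∇×F)₂ = ∂F₁/∂z − ∂F₃/∂x = 2
(∇×F)₃ = ∂F₂/∂x − ∂F₁/∂y = 6*x*y + 4*x - 5*z^2
∇×F = (10*x*z - 2*z^2 + 1, 2, 6*x*y + 4*x - 5*z^2)
At (-3, 1, 3): (-107, 2, -75).

(-107, 2, -75)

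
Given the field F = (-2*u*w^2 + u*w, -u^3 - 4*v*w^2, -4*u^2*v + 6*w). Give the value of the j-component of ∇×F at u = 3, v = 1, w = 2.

3

(∇×F)_2 = ∂F₁/∂w − ∂F₃/∂u
= -4*u*w + u − (-8*u*v)
= 8*u*v - 4*u*w + u
At (3, 1, 2): 3.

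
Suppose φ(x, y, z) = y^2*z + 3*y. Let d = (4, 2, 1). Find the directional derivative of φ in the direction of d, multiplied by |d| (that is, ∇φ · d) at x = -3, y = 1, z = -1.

∂φ/∂x = 0
∂φ/∂y = 2*y*z + 3
∂φ/∂z = y^2
∇φ at (-3, 1, -1) = (0, 1, 1)
∇φ · d = (0)(4) + (1)(2) + (1)(1) = 3

3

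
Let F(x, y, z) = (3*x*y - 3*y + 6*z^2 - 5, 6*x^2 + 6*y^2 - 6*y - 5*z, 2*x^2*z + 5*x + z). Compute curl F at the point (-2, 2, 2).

(∇×F)₁ = ∂F₃/∂y − ∂F₂/∂z = 5
(∇×F)₂ = ∂F₁/∂z − ∂F₃/∂x = -4*x*z + 12*z - 5
(∇×F)₃ = ∂F₂/∂x − ∂F₁/∂y = 9*x + 3
∇×F = (5, -4*x*z + 12*z - 5, 9*x + 3)
At (-2, 2, 2): (5, 35, -15).

(5, 35, -15)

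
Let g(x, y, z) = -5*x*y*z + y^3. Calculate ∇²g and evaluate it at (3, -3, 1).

-18

∂²g/∂x² = 0
∂²g/∂y² = 6*y
∂²g/∂z² = 0
∇²g = 6*y
At (3, -3, 1): -18.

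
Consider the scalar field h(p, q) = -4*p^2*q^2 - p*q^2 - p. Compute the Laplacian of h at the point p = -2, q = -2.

∂²h/∂p² = -8*q^2
∂²h/∂q² = -2*p*(4*p + 1)
∇²h = -8*p^2 - 2*p - 8*q^2
At (-2, -2): -60.

-60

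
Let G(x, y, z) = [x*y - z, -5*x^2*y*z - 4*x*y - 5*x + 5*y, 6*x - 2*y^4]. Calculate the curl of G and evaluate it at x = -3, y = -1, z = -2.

(∇×G)₁ = ∂G₃/∂y − ∂G₂/∂z = 5*x^2*y - 8*y^3
(∇×G)₂ = ∂G₁/∂z − ∂G₃/∂x = -7
(∇×G)₃ = ∂G₂/∂x − ∂G₁/∂y = -10*x*y*z - x - 4*y - 5
∇×G = (5*x^2*y - 8*y^3, -7, -10*x*y*z - x - 4*y - 5)
At (-3, -1, -2): (-37, -7, 62).

(-37, -7, 62)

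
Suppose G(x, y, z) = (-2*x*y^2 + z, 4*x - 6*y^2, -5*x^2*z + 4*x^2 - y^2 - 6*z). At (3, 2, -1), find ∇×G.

(∇×G)₁ = ∂G₃/∂y − ∂G₂/∂z = -2*y
(∇×G)₂ = ∂G₁/∂z − ∂G₃/∂x = 10*x*z - 8*x + 1
(∇×G)₃ = ∂G₂/∂x − ∂G₁/∂y = 4*x*y + 4
∇×G = (-2*y, 10*x*z - 8*x + 1, 4*x*y + 4)
At (3, 2, -1): (-4, -53, 28).

(-4, -53, 28)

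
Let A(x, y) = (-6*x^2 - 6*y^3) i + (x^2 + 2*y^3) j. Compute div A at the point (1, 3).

42

∂A₁/∂x = -12*x
∂A₂/∂y = 6*y^2
∇·A = -12*x + 6*y^2
At (1, 3): 42.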